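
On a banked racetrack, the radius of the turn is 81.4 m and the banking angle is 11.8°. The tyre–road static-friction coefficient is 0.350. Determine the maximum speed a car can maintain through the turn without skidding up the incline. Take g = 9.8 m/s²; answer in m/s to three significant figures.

At the maximum speed, friction acts down the slope at its limiting value f = μN. Radially (horizontal, toward centre): N sinθ + μN cosθ = mv²/r. Vertically: N cosθ − μN sinθ = mg.
Dividing: v² = r g (sinθ + μcosθ)/(cosθ − μsinθ).
sinθ + μcosθ = 0.2045 + 0.350×0.9789 = 0.5471; cosθ − μsinθ = 0.9789 − 0.350×0.2045 = 0.9073.
v² = 81.4 × 9.8 × 0.5471/0.9073 = 481.0 m²/s², so v = 21.93 m/s.

21.9 m/s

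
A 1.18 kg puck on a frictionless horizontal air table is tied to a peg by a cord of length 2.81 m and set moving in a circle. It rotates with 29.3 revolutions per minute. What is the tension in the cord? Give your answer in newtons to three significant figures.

31.2 N

ω = 29.3 rev/min × 2π/60 = 3.068 rad/s, so v = ωr = 3.068 × 2.81 = 8.622 m/s.
The tension is the only horizontal force, so it supplies the full centripetal force: T = m v²/r = 1.18 × (8.622)²/2.81 = 1.18 × 74.34/2.81 = 31.22 N.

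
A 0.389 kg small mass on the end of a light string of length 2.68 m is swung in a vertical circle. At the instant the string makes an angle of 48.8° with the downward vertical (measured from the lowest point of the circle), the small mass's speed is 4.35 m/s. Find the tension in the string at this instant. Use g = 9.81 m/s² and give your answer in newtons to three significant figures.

Take the radial direction toward the centre of the circle as positive. The component of the weight along the string toward the centre is −mg cos φ (φ measured from the bottom), so Newton's second law along the string gives T − mg cos φ = m v²/r.
cos 48.8° = 0.6587, so T = m(v²/r + g cos φ) = 0.389 × ((4.35)²/2.68 + 9.81 × 0.6587) = 0.389 × (7.061 + (6.462)) = 0.389 × 13.52 = 5.260 N.

5.26 N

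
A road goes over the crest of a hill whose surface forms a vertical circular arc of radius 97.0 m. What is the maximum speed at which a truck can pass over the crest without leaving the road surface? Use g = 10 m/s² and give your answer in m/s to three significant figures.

At the crest the centre of the circle is below the truck, so the net downward (centripetal) force is mg − N = mv²/r.
The truck leaves the road when N → 0, giving v_max = √(g r) = √(10.0 × 97.0) = 31.14 m/s.

31.1 m/s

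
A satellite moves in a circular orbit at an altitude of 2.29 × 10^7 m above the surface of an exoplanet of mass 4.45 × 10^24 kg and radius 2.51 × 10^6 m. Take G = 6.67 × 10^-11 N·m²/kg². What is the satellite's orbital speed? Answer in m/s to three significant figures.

Orbital radius r = R + h = 2.51 × 10^6 + 2.29 × 10^7 = 2.541 × 10^7 m.
Gravity supplies the centripetal force: G M m / r² = m v² / r, so v = √(GM/r).
v = √(6.67 × 10^-11 × 4.45 × 10^24 / 2.541 × 10^7) = √(1.168 × 10^7) = 3418 m/s.

3420 m/s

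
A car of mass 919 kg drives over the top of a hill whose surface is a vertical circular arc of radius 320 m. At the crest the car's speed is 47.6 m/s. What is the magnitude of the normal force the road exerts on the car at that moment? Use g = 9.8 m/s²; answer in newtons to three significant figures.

At the crest the centripetal acceleration points downward (toward the centre of the arc), so mg − N = mv²/r.
N = m(g − v²/r) = 919 × (9.8 − (47.6)²/320) = 919 × (9.8 − 7.081) = 919 × 2.720 = 2499 N.

2500 N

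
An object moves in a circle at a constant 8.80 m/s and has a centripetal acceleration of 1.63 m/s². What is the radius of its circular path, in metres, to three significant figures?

47.5 m

a_c = v²/r ⇒ r = v²/a_c = (8.80)²/1.63 = 77.44/1.63 = 47.51 m.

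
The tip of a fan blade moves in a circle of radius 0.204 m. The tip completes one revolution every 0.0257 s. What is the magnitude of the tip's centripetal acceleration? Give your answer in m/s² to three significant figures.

v = 2πr/T = 2π × 0.204/0.0257 = 49.87 m/s.
a_c = v²/r = (49.87)²/0.204 = 2487/0.204 = 12190 m/s².

12200 m/s²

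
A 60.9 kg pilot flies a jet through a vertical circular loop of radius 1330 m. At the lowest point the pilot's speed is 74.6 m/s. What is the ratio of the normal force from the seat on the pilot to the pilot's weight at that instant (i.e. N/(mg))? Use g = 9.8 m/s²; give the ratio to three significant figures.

1.43

At the bottom, N − mg = mv²/r, so N = m(v²/r + g) and N/(mg) = v²/(rg) + 1 = (74.6)²/(1330 × 9.8) + 1 = 0.4270 + 1 = 1.427.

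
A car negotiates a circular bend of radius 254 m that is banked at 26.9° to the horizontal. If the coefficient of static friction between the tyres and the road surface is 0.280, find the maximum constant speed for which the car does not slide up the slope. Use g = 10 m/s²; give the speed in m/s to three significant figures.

At the maximum speed, friction acts down the slope at its limiting value f = μN. Radially (horizontal, toward centre): N sinθ + μN cosθ = mv²/r. Vertically: N cosθ − μN sinθ = mg.
Dividing: v² = r g (sinθ + μcosθ)/(cosθ − μsinθ).
sinθ + μcosθ = 0.4524 + 0.280×0.8918 = 0.7021; cosθ − μsinθ = 0.8918 − 0.280×0.4524 = 0.7651.
v² = 254 × 10.0 × 0.7021/0.7651 = 2331 m²/s², so v = 48.28 m/s.

48.3 m/s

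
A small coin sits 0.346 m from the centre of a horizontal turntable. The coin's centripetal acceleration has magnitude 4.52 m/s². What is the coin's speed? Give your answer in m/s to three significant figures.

a_c = v²/r ⇒ v = √(a_c · r) = √(4.52 × 0.346) = √1.564 = 1.251 m/s.

1.25 m/s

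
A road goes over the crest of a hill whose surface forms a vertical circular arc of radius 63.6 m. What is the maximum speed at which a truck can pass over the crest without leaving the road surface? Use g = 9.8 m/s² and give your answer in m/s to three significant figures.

25.0 m/s

At the crest the centre of the circle is below the truck, so the net downward (centripetal) force is mg − N = mv²/r.
The truck leaves the road when N → 0, giving v_max = √(g r) = √(9.8 × 63.6) = 24.97 m/s.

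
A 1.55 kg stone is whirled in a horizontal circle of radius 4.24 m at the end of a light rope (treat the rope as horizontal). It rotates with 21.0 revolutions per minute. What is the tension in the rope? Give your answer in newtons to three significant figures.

31.8 N

ω = 21.0 rev/min × 2π/60 = 2.199 rad/s, so v = ωr = 2.199 × 4.24 = 9.324 m/s.
The tension is the only horizontal force, so it supplies the full centripetal force: T = m v²/r = 1.55 × (9.324)²/4.24 = 1.55 × 86.94/4.24 = 31.78 N.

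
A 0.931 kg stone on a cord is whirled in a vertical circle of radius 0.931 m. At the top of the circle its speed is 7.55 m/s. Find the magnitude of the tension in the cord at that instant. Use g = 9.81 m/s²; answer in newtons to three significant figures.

47.9 N

At the top, both T and the weight mg point inward (toward the centre), so T + mg = mv²/r.
T = m(v²/r − g) = 0.931 × ((7.55)²/0.931 − 9.81) = 0.931 × (61.23 − 9.81) = 0.931 × 51.42 = 47.87 N.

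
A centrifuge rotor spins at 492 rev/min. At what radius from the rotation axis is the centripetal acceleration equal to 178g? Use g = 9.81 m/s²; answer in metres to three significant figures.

0.658 m

ω = 492 rev/min × 2π/60 = 51.52 rad/s.
a_c = ω²r = 178g ⇒ r = 178 × 9.81 / (51.52)² = 1746/2655 = 0.6578 m.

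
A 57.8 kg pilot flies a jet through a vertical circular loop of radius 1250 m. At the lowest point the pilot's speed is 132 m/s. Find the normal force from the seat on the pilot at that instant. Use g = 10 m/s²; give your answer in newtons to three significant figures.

At the lowest point, N points up (toward the centre) and the weight mg points down (away from the centre), so the net inward force is N − mg = mv²/r.
N = m(v²/r + g) = 57.8 × ((132)²/1250 + 10.0) = 57.8 × (13.94 + 10.0) = 57.8 × 23.94 = 1384 N.

1380 N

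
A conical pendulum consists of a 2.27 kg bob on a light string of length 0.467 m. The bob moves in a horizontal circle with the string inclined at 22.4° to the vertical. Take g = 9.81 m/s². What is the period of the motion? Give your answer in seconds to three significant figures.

r = L sinθ = 0.1780 m. From T sinθ = mω²r and T cosθ = mg: tanθ = ω²r/g, so ω² = g tanθ / r = g/(L cosθ).
ω = √(g/(L cosθ)) = √(9.81/(0.467 × 0.9245)) = √22.72 = 4.767 rad/s.
Period = 2π/ω = 1.318 s.

1.32 s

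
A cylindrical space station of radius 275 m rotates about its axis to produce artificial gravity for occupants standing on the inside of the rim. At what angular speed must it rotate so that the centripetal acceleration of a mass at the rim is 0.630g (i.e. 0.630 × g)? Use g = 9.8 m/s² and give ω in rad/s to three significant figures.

0.150 rad/s

Centripetal acceleration a_c = ω²r. Setting ω²r = 0.630g:
ω = √(0.630g / r) = √(0.630 × 9.8 / 275) = √0.02245 = 0.1498 rad/s.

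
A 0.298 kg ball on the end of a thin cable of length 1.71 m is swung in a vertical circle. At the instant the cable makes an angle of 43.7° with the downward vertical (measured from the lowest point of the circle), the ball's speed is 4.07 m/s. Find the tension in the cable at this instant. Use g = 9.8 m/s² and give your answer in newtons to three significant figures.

5.00 N

Take the radial direction toward the centre of the circle as positive. The component of the weight along the string toward the centre is −mg cos φ (φ measured from the bottom), so Newton's second law along the string gives T − mg cos φ = m v²/r.
cos 43.7° = 0.7230, so T = m(v²/r + g cos φ) = 0.298 × ((4.07)²/1.71 + 9.8 × 0.7230) = 0.298 × (9.687 + (7.085)) = 0.298 × 16.77 = 4.998 N.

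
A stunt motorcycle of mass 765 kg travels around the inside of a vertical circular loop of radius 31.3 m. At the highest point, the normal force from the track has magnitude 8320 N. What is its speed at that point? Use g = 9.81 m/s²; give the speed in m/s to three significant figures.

25.4 m/s

At the top, N + mg = mv²/r, so v = √(r(N/m + g)) = √(31.3 × (8320/765 + 9.81)) = √(31.3 × 20.69) = √647.5 = 25.45 m/s.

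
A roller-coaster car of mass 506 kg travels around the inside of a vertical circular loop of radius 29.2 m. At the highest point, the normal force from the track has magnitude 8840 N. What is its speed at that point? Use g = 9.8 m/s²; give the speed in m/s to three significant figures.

28.2 m/s

At the top, N + mg = mv²/r, so v = √(r(N/m + g)) = √(29.2 × (8840/506 + 9.8)) = √(29.2 × 27.27) = √796.3 = 28.22 m/s.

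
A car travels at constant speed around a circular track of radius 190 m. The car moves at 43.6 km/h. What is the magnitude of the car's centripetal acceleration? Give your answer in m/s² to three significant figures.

v = 43.6 km/h = 43.6/3.6 = 12.11 m/s.
a_c = v²/r = (12.11)²/190 = 146.7/190 = 0.7720 m/s².

0.772 m/s²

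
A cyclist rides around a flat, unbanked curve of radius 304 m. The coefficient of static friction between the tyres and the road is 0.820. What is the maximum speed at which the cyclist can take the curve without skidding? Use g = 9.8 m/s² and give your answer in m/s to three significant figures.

The only inward force on a level bend is static friction, so at the limit f_s = μ_s N = μ_s m g = m v²/r.
Mass cancels: v_max = √(μ_s g r) = √(0.820 × 9.8 × 304) = √2443 = 49.43 m/s.

49.4 m/s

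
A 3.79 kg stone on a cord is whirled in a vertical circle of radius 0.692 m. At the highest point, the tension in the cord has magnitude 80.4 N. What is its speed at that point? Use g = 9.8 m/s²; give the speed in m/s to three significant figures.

At the top, T + mg = mv²/r, so v = √(r(T/m + g)) = √(0.692 × (80.4/3.79 + 9.8)) = √(0.692 × 31.01) = √21.46 = 4.633 m/s.

4.63 m/s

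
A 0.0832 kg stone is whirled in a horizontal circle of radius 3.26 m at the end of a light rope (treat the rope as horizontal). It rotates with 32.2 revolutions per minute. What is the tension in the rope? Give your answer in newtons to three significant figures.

ω = 32.2 rev/min × 2π/60 = 3.372 rad/s, so v = ωr = 3.372 × 3.26 = 10.99 m/s.
The tension is the only horizontal force, so it supplies the full centripetal force: T = m v²/r = 0.0832 × (10.99)²/3.26 = 0.0832 × 120.8/3.26 = 3.084 N.

3.08 N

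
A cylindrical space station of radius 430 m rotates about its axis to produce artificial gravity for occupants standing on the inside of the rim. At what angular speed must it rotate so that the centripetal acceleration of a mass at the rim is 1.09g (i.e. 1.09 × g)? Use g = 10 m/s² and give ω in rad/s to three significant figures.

0.159 rad/s

Centripetal acceleration a_c = ω²r. Setting ω²r = 1.09g:
ω = √(1.09g / r) = √(1.09 × 10.0 / 430) = √0.02535 = 0.1592 rad/s.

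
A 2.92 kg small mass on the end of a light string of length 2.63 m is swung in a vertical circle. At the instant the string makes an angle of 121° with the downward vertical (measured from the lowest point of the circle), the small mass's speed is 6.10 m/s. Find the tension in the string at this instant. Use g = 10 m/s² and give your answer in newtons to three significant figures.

26.3 N

Take the radial direction toward the centre of the circle as positive. The component of the weight along the string toward the centre is −mg cos φ (φ measured from the bottom), so Newton's second law along the string gives T − mg cos φ = m v²/r.
cos 121° = -0.5150, so T = m(v²/r + g cos φ) = 2.92 × ((6.10)²/2.63 + 10.0 × -0.5150) = 2.92 × (14.15 + (-5.150)) = 2.92 × 8.998 = 26.27 N.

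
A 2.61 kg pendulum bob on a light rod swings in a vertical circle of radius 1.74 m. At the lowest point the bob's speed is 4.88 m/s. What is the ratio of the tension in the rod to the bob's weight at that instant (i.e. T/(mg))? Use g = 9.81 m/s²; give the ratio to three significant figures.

2.40

At the bottom, T − mg = mv²/r, so T = m(v²/r + g) and T/(mg) = v²/(rg) + 1 = (4.88)²/(1.74 × 9.81) + 1 = 1.395 + 1 = 2.395.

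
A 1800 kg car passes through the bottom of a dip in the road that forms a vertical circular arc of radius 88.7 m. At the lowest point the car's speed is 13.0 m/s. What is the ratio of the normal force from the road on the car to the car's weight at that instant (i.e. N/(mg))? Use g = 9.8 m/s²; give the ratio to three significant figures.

At the bottom, N − mg = mv²/r, so N = m(v²/r + g) and N/(mg) = v²/(rg) + 1 = (13.0)²/(88.7 × 9.8) + 1 = 0.1944 + 1 = 1.194.

1.19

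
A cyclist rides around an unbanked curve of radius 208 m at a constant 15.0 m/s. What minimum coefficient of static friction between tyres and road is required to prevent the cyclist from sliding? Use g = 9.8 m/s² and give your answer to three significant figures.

Friction provides the centripetal force: μ_s m g = m v²/r, so μ_s = v²/(g r) = (15.00)²/(9.8 × 208) = 225.0/2038 = 0.1104.

0.110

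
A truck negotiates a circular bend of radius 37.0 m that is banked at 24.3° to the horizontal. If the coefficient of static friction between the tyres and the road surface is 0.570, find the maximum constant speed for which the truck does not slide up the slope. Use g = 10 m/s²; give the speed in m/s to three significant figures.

At the maximum speed, friction acts down the slope at its limiting value f = μN. Radially (horizontal, toward centre): N sinθ + μN cosθ = mv²/r. Vertically: N cosθ − μN sinθ = mg.
Dividing: v² = r g (sinθ + μcosθ)/(cosθ − μsinθ).
sinθ + μcosθ = 0.4115 + 0.570×0.9114 = 0.9310; cosθ − μsinθ = 0.9114 − 0.570×0.4115 = 0.6768.
v² = 37.0 × 10.0 × 0.9310/0.6768 = 508.9 m²/s², so v = 22.56 m/s.

22.6 m/s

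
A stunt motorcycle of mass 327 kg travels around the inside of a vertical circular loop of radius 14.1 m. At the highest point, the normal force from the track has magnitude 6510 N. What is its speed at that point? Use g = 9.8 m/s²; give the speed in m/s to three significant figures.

20.5 m/s

At the top, N + mg = mv²/r, so v = √(r(N/m + g)) = √(14.1 × (6510/327 + 9.8)) = √(14.1 × 29.71) = √418.9 = 20.47 m/s.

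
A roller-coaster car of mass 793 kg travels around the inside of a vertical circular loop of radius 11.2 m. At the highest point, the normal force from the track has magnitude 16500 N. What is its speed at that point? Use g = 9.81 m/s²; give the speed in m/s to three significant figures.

At the top, N + mg = mv²/r, so v = √(r(N/m + g)) = √(11.2 × (16500/793 + 9.81)) = √(11.2 × 30.62) = √342.9 = 18.52 m/s.

18.5 m/s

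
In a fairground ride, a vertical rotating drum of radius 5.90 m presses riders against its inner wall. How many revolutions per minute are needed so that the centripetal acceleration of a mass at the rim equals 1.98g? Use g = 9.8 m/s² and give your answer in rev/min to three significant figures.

17.3 rev/min

Require ω²r = 1.98g, so ω = √(1.98 × 9.8/5.90) = 1.814 rad/s.
In rev/min: ω × 60/(2π) = 1.814 × 60/(2π) = 17.32 rev/min.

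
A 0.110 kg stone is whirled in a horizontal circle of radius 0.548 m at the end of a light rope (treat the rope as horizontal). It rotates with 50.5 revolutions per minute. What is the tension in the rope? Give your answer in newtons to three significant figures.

ω = 50.5 rev/min × 2π/60 = 5.288 rad/s, so v = ωr = 5.288 × 0.548 = 2.898 m/s.
The tension is the only horizontal force, so it supplies the full centripetal force: T = m v²/r = 0.110 × (2.898)²/0.548 = 0.110 × 8.398/0.548 = 1.686 N.

1.69 N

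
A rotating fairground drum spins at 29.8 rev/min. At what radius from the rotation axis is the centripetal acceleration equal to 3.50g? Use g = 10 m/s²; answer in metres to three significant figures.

ω = 29.8 rev/min × 2π/60 = 3.121 rad/s.
a_c = ω²r = 3.50g ⇒ r = 3.50 × 10.0 / (3.121)² = 35.00/9.738 = 3.594 m.

3.59 m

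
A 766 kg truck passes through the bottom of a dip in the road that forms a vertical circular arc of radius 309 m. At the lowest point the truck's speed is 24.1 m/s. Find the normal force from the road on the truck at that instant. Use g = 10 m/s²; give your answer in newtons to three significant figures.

At the lowest point, N points up (toward the centre) and the weight mg points down (away from the centre), so the net inward force is N − mg = mv²/r.
N = m(v²/r + g) = 766 × ((24.1)²/309 + 10.0) = 766 × (1.880 + 10.0) = 766 × 11.88 = 9100 N.

9100 N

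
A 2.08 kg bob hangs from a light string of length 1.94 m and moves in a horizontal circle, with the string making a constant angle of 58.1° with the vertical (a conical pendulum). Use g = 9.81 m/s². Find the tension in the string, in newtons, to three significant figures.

Vertically the bob has no acceleration, so T cosθ = mg.
T = mg/cosθ = 2.08 × 9.81 / cos 58.1° = 20.40/0.5284 = 38.61 N.

38.6 N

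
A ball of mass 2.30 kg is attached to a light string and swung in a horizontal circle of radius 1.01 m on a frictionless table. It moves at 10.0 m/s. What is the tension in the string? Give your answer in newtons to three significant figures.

The tension is the only horizontal force, so it supplies the full centripetal force: T = m v²/r = 2.30 × (10.00)²/1.01 = 2.30 × 100.0/1.01 = 227.7 N.

228 N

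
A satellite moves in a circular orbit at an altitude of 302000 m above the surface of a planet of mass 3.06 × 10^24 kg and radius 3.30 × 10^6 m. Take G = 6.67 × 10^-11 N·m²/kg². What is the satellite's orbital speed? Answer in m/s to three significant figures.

Orbital radius r = R + h = 3.30 × 10^6 + 302000 = 3.602 × 10^6 m.
Gravity supplies the centripetal force: G M m / r² = m v² / r, so v = √(GM/r).
v = √(6.67 × 10^-11 × 3.06 × 10^24 / 3.602 × 10^6) = √(5.666 × 10^7) = 7528 m/s.

7530 m/s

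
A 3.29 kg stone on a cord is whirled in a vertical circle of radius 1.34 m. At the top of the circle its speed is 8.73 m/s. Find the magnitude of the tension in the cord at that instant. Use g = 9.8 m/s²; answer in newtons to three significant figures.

155 N

At the top, both T and the weight mg point inward (toward the centre), so T + mg = mv²/r.
T = m(v²/r − g) = 3.29 × ((8.73)²/1.34 − 9.8) = 3.29 × (56.88 − 9.8) = 3.29 × 47.08 = 154.9 N.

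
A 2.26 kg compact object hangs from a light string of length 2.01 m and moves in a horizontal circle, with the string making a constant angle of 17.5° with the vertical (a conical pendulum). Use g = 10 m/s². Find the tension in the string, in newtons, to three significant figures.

23.7 N

Vertically the bob has no acceleration, so T cosθ = mg.
T = mg/cosθ = 2.26 × 10.0 / cos 17.5° = 22.60/0.9537 = 23.70 N.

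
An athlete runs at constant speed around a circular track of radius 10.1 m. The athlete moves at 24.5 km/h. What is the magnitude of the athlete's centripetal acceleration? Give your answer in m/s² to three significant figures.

4.59 m/s²

v = 24.5 km/h = 24.5/3.6 = 6.806 m/s.
a_c = v²/r = (6.806)²/10.1 = 46.32/10.1 = 4.586 m/s².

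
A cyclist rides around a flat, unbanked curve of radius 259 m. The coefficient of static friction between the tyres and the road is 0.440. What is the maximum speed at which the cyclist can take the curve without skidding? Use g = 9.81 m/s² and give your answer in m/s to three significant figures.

On a flat curve, static friction is the only horizontal force, so it must supply the full centripetal force: μ_s m g = m v²/r.
Mass cancels: v_max = √(μ_s g r) = √(0.440 × 9.81 × 259) = √1118 = 33.44 m/s.

33.4 m/s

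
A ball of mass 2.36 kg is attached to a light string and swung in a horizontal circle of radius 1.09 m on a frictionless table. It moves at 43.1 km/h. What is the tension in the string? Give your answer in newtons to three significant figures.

v = 43.1 km/h = 43.1/3.6 = 11.97 m/s.
The tension is the only horizontal force, so it supplies the full centripetal force: T = m v²/r = 2.36 × (11.97)²/1.09 = 2.36 × 143.3/1.09 = 310.3 N.

310 N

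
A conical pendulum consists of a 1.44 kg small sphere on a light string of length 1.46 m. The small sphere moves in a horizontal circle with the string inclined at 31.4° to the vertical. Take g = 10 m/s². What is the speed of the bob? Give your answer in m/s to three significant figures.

The radius of the circle is r = L sinθ = 1.46 × sin 31.4° = 0.7607 m.
Horizontally T sinθ = mv²/r and vertically T cosθ = mg, so tanθ = v²/(rg).
v = √(r g tanθ) = √(0.7607 × 10.0 × 0.6104) = √4.643 = 2.155 m/s.

2.15 m/s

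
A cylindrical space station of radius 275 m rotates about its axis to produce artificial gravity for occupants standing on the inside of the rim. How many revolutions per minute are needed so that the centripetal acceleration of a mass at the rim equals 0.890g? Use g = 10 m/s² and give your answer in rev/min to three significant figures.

1.72 rev/min

Require ω²r = 0.890g, so ω = √(0.890 × 10.0/275) = 0.1799 rad/s.
In rev/min: ω × 60/(2π) = 0.1799 × 60/(2π) = 1.718 rev/min.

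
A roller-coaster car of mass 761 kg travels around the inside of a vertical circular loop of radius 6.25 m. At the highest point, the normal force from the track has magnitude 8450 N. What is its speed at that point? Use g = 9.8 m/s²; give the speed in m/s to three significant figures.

At the top, N + mg = mv²/r, so v = √(r(N/m + g)) = √(6.25 × (8450/761 + 9.8)) = √(6.25 × 20.90) = √130.6 = 11.43 m/s.

11.4 m/s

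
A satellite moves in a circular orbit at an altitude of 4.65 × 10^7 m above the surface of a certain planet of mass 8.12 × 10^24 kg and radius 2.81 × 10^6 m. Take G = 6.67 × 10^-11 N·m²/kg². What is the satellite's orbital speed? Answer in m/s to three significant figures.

Orbital radius r = R + h = 2.81 × 10^6 + 4.65 × 10^7 = 4.931 × 10^7 m.
Gravity supplies the centripetal force: G M m / r² = m v² / r, so v = √(GM/r).
v = √(6.67 × 10^-11 × 8.12 × 10^24 / 4.931 × 10^7) = √(1.098 × 10^7) = 3314 m/s.

3310 m/s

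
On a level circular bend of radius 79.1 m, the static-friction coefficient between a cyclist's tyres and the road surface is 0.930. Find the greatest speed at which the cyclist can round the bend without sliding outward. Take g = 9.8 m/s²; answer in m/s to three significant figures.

On a flat curve, static friction is the only horizontal force, so it must supply the full centripetal force: μ_s m g = m v²/r.
Mass cancels: v_max = √(μ_s g r) = √(0.930 × 9.8 × 79.1) = √720.9 = 26.85 m/s.

26.8 m/s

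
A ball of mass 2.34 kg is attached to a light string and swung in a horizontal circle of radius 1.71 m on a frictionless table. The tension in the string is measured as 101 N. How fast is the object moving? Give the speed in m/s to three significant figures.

8.59 m/s

T = m v²/r ⇒ v = √(T r / m) = √(101 × 1.71 / 2.34) = √73.81 = 8.591 m/s.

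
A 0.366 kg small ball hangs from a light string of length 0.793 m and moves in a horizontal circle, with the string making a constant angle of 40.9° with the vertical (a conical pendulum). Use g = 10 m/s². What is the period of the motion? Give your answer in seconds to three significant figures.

1.54 s

r = L sinθ = 0.5192 m. From T sinθ = mω²r and T cosθ = mg: tanθ = ω²r/g, so ω² = g tanθ / r = g/(L cosθ).
ω = √(g/(L cosθ)) = √(10.0/(0.793 × 0.7559)) = √16.68 = 4.085 rad/s.
Period = 2π/ω = 1.538 s.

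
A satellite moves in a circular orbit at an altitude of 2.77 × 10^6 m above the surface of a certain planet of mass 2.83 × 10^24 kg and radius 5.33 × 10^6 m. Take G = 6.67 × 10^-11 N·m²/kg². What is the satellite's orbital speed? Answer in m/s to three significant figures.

Orbital radius r = R + h = 5.33 × 10^6 + 2.77 × 10^6 = 8.100 × 10^6 m.
Gravity supplies the centripetal force: G M m / r² = m v² / r, so v = √(GM/r).
v = √(6.67 × 10^-11 × 2.83 × 10^24 / 8.100 × 10^6) = √(2.330 × 10^7) = 4827 m/s.

4830 m/s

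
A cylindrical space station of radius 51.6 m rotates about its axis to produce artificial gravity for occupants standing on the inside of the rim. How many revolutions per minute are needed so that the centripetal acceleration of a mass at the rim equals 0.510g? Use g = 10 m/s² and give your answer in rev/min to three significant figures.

3.00 rev/min

Require ω²r = 0.510g, so ω = √(0.510 × 10.0/51.6) = 0.3144 rad/s.
In rev/min: ω × 60/(2π) = 0.3144 × 60/(2π) = 3.002 rev/min.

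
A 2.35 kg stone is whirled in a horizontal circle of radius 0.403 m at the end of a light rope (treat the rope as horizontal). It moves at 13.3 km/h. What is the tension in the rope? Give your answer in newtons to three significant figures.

79.6 N

v = 13.3 km/h = 13.3/3.6 = 3.694 m/s.
The tension is the only horizontal force, so it supplies the full centripetal force: T = m v²/r = 2.35 × (3.694)²/0.403 = 2.35 × 13.65/0.403 = 79.59 N.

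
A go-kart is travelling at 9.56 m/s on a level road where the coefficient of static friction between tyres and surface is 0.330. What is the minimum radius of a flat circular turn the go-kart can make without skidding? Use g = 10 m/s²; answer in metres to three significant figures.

At the limit, μ_s m g = m v²/r, so r_min = v²/(μ_s g) = (9.56)²/(0.330 × 10.0) = 91.39/3.300 = 27.70 m.

27.7 m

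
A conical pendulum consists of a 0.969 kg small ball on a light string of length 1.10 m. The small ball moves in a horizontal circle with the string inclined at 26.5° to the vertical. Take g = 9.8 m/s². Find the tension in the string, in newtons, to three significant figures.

10.6 N

Vertically the bob has no acceleration, so T cosθ = mg.
T = mg/cosθ = 0.969 × 9.8 / cos 26.5° = 9.496/0.8949 = 10.61 N.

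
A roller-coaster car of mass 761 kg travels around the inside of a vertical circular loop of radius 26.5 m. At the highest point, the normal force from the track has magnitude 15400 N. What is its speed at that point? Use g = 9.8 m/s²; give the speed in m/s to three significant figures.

28.2 m/s

At the top, N + mg = mv²/r, so v = √(r(N/m + g)) = √(26.5 × (15400/761 + 9.8)) = √(26.5 × 30.04) = √796.0 = 28.21 m/s.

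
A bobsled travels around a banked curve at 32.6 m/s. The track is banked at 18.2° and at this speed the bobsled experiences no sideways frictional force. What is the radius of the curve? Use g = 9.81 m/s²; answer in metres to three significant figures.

330 m

Frictionless banking: tanθ = v²/(rg), so r = v²/(g tanθ).
r = (32.6)²/(9.81 × tan 18.2°) = 1063/(9.81 × 0.3288) = 1063/3.225 = 329.5 m.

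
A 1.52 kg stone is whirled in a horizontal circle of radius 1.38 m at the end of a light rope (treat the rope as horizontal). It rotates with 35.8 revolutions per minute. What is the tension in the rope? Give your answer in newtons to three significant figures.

29.5 N

ω = 35.8 rev/min × 2π/60 = 3.749 rad/s, so v = ωr = 3.749 × 1.38 = 5.174 m/s.
The tension is the only horizontal force, so it supplies the full centripetal force: T = m v²/r = 1.52 × (5.174)²/1.38 = 1.52 × 26.77/1.38 = 29.48 N.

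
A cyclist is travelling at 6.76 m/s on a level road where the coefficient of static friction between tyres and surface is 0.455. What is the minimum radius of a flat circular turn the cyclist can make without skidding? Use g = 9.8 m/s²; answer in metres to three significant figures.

10.2 m

At the limit, μ_s m g = m v²/r, so r_min = v²/(μ_s g) = (6.76)²/(0.455 × 9.8) = 45.70/4.459 = 10.25 m.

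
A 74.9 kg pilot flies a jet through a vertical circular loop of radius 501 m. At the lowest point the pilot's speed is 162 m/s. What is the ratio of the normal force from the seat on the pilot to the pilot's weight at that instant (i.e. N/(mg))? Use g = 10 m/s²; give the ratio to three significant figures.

At the bottom, N − mg = mv²/r, so N = m(v²/r + g) and N/(mg) = v²/(rg) + 1 = (162)²/(501 × 10.0) + 1 = 5.238 + 1 = 6.238.

6.24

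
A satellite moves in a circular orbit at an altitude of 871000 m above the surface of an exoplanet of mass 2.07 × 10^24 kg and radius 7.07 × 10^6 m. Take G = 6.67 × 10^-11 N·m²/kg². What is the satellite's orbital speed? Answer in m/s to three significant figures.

Orbital radius r = R + h = 7.07 × 10^6 + 871000 = 7.941 × 10^6 m.
Gravity supplies the centripetal force: G M m / r² = m v² / r, so v = √(GM/r).
v = √(6.67 × 10^-11 × 2.07 × 10^24 / 7.941 × 10^6) = √(1.739 × 10^7) = 4170 m/s.

4170 m/s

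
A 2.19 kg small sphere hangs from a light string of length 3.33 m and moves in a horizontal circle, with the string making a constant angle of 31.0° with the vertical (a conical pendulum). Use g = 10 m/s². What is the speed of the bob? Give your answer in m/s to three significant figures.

3.21 m/s

The radius of the circle is r = L sinθ = 3.33 × sin 31.0° = 1.715 m.
Horizontally T sinθ = mv²/r and vertically T cosθ = mg, so tanθ = v²/(rg).
v = √(r g tanθ) = √(1.715 × 10.0 × 0.6009) = √10.31 = 3.210 m/s.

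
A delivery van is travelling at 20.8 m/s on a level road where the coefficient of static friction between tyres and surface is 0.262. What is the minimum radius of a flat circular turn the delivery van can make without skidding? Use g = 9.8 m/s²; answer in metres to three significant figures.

At the limit, μ_s m g = m v²/r, so r_min = v²/(μ_s g) = (20.8)²/(0.262 × 9.8) = 432.6/2.568 = 168.5 m.

168 m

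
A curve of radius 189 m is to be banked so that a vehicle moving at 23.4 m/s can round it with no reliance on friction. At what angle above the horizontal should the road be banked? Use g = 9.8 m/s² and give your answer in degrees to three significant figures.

For a frictionless banked turn: horizontally N sinθ = mv²/r and vertically N cosθ = mg.
Dividing: tanθ = v²/(r g) = (23.4)²/(189 × 9.8) = 547.6/1852 = 0.2956.
θ = arctan(0.2956) = 16.47°.

16.5°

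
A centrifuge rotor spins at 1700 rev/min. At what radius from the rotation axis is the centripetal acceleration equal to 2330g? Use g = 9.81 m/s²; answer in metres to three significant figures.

0.721 m

ω = 1700 rev/min × 2π/60 = 178.0 rad/s.
a_c = ω²r = 2330g ⇒ r = 2330 × 9.81 / (178.0)² = 22860/31690 = 0.7212 m.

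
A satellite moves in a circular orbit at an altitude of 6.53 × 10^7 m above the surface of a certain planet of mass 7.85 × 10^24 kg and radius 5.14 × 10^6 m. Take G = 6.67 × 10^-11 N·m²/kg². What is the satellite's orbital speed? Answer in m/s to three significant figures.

2730 m/s

Orbital radius r = R + h = 5.14 × 10^6 + 6.53 × 10^7 = 7.044 × 10^7 m.
Gravity supplies the centripetal force: G M m / r² = m v² / r, so v = √(GM/r).
v = √(6.67 × 10^-11 × 7.85 × 10^24 / 7.044 × 10^7) = √(7.433 × 10^6) = 2726 m/s.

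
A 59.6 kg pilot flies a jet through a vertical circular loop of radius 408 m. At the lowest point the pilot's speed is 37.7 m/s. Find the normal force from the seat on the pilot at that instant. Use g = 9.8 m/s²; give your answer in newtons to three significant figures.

792 N

At the lowest point, N points up (toward the centre) and the weight mg points down (away from the centre), so the net inward force is N − mg = mv²/r.
N = m(v²/r + g) = 59.6 × ((37.7)²/408 + 9.8) = 59.6 × (3.484 + 9.8) = 59.6 × 13.28 = 791.7 N.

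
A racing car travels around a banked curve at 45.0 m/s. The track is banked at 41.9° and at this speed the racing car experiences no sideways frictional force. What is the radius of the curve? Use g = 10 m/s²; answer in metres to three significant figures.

Frictionless banking: tanθ = v²/(rg), so r = v²/(g tanθ).
r = (45.0)²/(10.0 × tan 41.9°) = 2025/(10.0 × 0.8972) = 2025/8.972 = 225.7 m.

226 m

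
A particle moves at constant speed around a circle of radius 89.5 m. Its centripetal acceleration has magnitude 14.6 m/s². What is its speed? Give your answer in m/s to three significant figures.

36.1 m/s

a_c = v²/r ⇒ v = √(a_c · r) = √(14.6 × 89.5) = √1307 = 36.15 m/s.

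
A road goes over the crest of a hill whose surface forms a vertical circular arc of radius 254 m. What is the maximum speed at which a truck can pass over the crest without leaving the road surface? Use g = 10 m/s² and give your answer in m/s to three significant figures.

At the crest the centre of the circle is below the truck, so the net downward (centripetal) force is mg − N = mv²/r.
The truck leaves the road when N → 0, giving v_max = √(g r) = √(10.0 × 254) = 50.40 m/s.

50.4 m/s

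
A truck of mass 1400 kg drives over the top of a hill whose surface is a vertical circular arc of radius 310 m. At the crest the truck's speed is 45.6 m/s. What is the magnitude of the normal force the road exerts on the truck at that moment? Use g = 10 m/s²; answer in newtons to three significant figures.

4610 N

At the crest the centripetal acceleration points downward (toward the centre of the arc), so mg − N = mv²/r.
N = m(g − v²/r) = 1400 × (10.0 − (45.6)²/310) = 1400 × (10.0 − 6.708) = 1400 × 3.292 = 4609 N.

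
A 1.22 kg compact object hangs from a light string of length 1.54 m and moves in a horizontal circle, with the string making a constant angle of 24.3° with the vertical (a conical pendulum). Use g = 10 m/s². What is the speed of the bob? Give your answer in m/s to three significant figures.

The radius of the circle is r = L sinθ = 1.54 × sin 24.3° = 0.6337 m.
Horizontally T sinθ = mv²/r and vertically T cosθ = mg, so tanθ = v²/(rg).
v = √(r g tanθ) = √(0.6337 × 10.0 × 0.4515) = √2.861 = 1.692 m/s.

1.69 m/s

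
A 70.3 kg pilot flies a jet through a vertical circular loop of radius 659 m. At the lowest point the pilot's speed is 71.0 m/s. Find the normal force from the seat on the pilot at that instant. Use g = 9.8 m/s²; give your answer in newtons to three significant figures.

At the lowest point, N points up (toward the centre) and the weight mg points down (away from the centre), so the net inward force is N − mg = mv²/r.
N = m(v²/r + g) = 70.3 × ((71.0)²/659 + 9.8) = 70.3 × (7.649 + 9.8) = 70.3 × 17.45 = 1227 N.

1230 N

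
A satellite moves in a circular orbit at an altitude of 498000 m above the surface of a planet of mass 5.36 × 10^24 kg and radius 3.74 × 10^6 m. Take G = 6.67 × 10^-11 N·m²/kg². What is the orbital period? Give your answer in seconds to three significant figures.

r = R + h = 3.74 × 10^6 + 498000 = 4.238 × 10^6 m. Gravity provides the centripetal force: G M m / r² = m v² / r ⇒ v = √(GM/r) = 9185 m/s.
T = 2πr/v = 2π × 4.238 × 10^6 / 9185 = 2899 s.

2900 s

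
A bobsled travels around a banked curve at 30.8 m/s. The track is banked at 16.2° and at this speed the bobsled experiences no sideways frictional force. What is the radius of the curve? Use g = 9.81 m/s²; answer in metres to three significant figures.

333 m

Frictionless banking: tanθ = v²/(rg), so r = v²/(g tanθ).
r = (30.8)²/(9.81 × tan 16.2°) = 948.6/(9.81 × 0.2905) = 948.6/2.850 = 332.8 m.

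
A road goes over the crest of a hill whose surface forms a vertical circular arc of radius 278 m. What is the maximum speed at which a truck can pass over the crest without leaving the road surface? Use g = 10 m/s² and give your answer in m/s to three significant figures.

At the crest the centre of the circle is below the truck, so the net downward (centripetal) force is mg − N = mv²/r.
The truck leaves the road when N → 0, giving v_max = √(g r) = √(10.0 × 278) = 52.73 m/s.

52.7 m/s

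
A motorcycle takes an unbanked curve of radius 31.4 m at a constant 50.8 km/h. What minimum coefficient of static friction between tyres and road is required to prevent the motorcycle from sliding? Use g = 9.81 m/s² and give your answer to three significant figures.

v = 50.8/3.6 = 14.11 m/s.
Friction provides the centripetal force: μ_s m g = m v²/r, so μ_s = v²/(g r) = (14.11)²/(9.81 × 31.4) = 199.1/308.0 = 0.6464.

0.646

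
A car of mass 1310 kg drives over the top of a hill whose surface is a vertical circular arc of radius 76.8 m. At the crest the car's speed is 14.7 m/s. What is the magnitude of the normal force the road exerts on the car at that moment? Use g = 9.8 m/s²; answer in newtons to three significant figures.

At the crest the centripetal acceleration points downward (toward the centre of the arc), so mg − N = mv²/r.
N = m(g − v²/r) = 1310 × (9.8 − (14.7)²/76.8) = 1310 × (9.8 − 2.814) = 1310 × 6.986 = 9152 N.

9150 N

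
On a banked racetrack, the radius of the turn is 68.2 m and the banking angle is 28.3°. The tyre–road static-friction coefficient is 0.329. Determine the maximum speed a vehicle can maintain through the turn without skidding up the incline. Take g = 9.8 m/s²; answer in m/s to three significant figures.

At the maximum speed, friction acts down the slope at its limiting value f = μN. Radially (horizontal, toward centre): N sinθ + μN cosθ = mv²/r. Vertically: N cosθ − μN sinθ = mg.
Dividing: v² = r g (sinθ + μcosθ)/(cosθ − μsinθ).
sinθ + μcosθ = 0.4741 + 0.329×0.8805 = 0.7638; cosθ − μsinθ = 0.8805 − 0.329×0.4741 = 0.7245.
v² = 68.2 × 9.8 × 0.7638/0.7245 = 704.6 m²/s², so v = 26.54 m/s.

26.5 m/s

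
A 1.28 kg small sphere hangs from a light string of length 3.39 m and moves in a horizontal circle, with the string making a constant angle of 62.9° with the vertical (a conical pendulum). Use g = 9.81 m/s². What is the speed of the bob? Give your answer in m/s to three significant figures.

The radius of the circle is r = L sinθ = 3.39 × sin 62.9° = 3.018 m.
Horizontally T sinθ = mv²/r and vertically T cosθ = mg, so tanθ = v²/(rg).
v = √(r g tanθ) = √(3.018 × 9.81 × 1.954) = √57.85 = 7.606 m/s.

7.61 m/s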